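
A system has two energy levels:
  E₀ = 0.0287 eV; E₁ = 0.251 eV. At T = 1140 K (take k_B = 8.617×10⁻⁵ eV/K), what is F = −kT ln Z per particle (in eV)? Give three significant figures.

k_BT = 8.617×10⁻⁵ × 1140 K = 0.098234 eV.
Eᵢ/kT = 0.29216, 2.5551.
Z = Σ e^(−Eᵢ/kT) = e^(−0.29216) + e^(−2.5551) = 0.74665 + 0.077684 = 0.82433.
F = −kT ln Z = −0.098234 × ln(0.82433) = −0.098234 × -0.19318 = 0.0190 eV.

0.0190 eV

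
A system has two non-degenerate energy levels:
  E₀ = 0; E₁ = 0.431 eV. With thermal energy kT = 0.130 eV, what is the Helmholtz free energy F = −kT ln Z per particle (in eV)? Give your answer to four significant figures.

-0.004638 eV

Eᵢ/kT = 0, 3.31538.
Z = Σ e^(−Eᵢ/kT) = e^(−0) + e^(−3.31538) = 1.00000 + 0.0363202 = 1.03632.
F = −kT ln Z = −0.130 × ln(1.03632) = −0.130 × 0.0356760 = -0.004638 eV.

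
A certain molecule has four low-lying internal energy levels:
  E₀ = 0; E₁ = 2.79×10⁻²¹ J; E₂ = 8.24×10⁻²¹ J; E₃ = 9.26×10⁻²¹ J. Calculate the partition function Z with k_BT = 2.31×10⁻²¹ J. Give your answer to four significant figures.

Z = 1.345

Eᵢ/kT = 0, 1.20779, 3.56710, 4.00866.
Z = Σ e^(−Eᵢ/kT) = e^(−0) + e^(−1.20779) + e^(−3.56710) + e^(−4.00866) = 1.00000 + 0.298857 + 0.0282376 + 0.0181577 = 1.34525.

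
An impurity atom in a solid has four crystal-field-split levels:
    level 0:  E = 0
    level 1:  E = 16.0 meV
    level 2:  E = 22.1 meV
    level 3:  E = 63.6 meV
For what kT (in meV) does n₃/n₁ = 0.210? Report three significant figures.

30.5 meV

n₃/n₁ = exp[−(E₃−E₁)/kT] = 0.210.
⇒ (E₃−E₁)/kT = ln(1/0.210) = ln(4.7619) = 1.5606.
kT = 47.6 meV / 1.5606 = 30.5 meV.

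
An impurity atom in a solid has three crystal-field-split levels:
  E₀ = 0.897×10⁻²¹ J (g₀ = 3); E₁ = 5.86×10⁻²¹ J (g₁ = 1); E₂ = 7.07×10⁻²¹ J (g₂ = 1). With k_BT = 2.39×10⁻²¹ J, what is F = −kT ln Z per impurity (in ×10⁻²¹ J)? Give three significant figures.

Eᵢ/kT = 0.37531, 2.4519, 2.9582.
Z = Σ gᵢe^(−Eᵢ/kT) = 3·e^(−0.37531) + 1·e^(−2.4519) + 1·e^(−2.9582) = 2.0612 + 0.086130 + 0.051912 = 2.1992.
F = −kT ln Z = −2.39 × ln(2.1992) = −2.39 × 0.78809 = -1.88 ×10⁻²¹ J.

-1.88 ×10⁻²¹ J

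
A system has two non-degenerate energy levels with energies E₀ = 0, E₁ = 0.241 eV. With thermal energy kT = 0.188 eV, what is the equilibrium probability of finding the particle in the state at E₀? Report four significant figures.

0.7828

Eᵢ/kT = 0, 1.28191.
Z = Σ e^(−Eᵢ/kT) = e^(−0) + e^(−1.28191) = 1.00000 + 0.277507 = 1.27751.
P₀ = e^(−E₀/kT) / Z = 1.00000/1.27751 = 0.7828.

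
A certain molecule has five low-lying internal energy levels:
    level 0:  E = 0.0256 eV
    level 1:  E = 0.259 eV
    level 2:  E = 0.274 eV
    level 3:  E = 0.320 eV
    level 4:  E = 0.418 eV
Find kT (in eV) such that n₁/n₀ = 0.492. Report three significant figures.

n₁/n₀ = exp[−(E₁−E₀)/kT] = 0.492.
⇒ (E₁−E₀)/kT = ln(1/0.492) = ln(2.0325) = 0.70927.
kT = 0.2334 eV / 0.70927 = 0.329 eV.

0.329 eV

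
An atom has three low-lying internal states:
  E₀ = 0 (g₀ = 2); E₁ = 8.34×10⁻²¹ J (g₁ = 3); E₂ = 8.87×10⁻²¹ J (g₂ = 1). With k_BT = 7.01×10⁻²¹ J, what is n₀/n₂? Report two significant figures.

7.1

n₀/n₂ = (g₀/g₂) exp[−(E₀−E₂)/kT] = (2/1) × exp(−(-8.87 ×10⁻²¹ J)/(7.01 ×10⁻²¹ J)) = (2/1) × exp(1.265) = 7.1.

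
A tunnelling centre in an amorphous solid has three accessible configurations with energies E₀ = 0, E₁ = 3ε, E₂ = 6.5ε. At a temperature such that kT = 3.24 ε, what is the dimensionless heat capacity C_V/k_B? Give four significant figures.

Eᵢ/kT = 0, 0.925926, 2.00617.
Z = Σ e^(−Eᵢ/kT) = e^(−0) + e^(−0.925926) + e^(−2.00617) = 1.00000 + 0.396164 + 0.134503 = 1.53067.
⟨E⟩ = 1.34762 ε, ⟨E²⟩ = 6.04195 ε².
C_V/k_B = (⟨E²⟩ − ⟨E⟩²)/(kT)² = (6.04195 − 1.81608)/10.4976 = 0.4026.

0.4026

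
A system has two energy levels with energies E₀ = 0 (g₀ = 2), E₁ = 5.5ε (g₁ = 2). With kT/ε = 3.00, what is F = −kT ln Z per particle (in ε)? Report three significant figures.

-2.52 ε

Eᵢ/kT = 0, 1.8333.
Z = Σ gᵢe^(−Eᵢ/kT) = 2·e^(−0) + 2·e^(−1.8333) = 2.0000 + 0.31977 = 2.3198.
F = −kT ln Z = −3.00 × ln(2.3198) = −3.00 × 0.84148 = -2.52 ε.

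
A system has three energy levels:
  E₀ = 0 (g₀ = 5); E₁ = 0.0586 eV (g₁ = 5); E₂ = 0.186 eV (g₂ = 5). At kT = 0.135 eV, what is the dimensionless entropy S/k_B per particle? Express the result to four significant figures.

Eᵢ/kT = 0, 0.434074, 1.37778.
Z = Σ gᵢe^(−Eᵢ/kT) = 5·e^(−0) + 5·e^(−0.434074) + 5·e^(−1.37778) = 5.00000 + 3.23932 + 1.26069 = 9.50001.
⟨E⟩ = Σ EᵢPᵢ = 0.0446644 eV.
S/k_B = ln Z + ⟨E⟩/kT = ln(9.50001) + 0.0446644/0.135 = 2.25129 + 0.330847 = 2.582.

2.582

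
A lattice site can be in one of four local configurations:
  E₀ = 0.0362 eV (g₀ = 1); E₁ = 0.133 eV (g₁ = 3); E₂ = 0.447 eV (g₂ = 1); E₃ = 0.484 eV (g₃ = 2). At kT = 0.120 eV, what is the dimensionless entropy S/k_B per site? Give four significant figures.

Eᵢ/kT = 0.301667, 1.10833, 3.72500, 4.03333.
Z = Σ gᵢe^(−Eᵢ/kT) = 1·e^(−0.301667) + 3·e^(−1.10833) + 1·e^(−3.72500) + 2·e^(−4.03333) = 0.739584 + 0.990329 + 0.0241131 + 0.0354305 = 1.78946.
⟨E⟩ = Σ EᵢPᵢ = 0.104173 eV.
S/k_B = ln Z + ⟨E⟩/kT = ln(1.78946) + 0.104173/0.120 = 0.581914 + 0.868108 = 1.450.

1.450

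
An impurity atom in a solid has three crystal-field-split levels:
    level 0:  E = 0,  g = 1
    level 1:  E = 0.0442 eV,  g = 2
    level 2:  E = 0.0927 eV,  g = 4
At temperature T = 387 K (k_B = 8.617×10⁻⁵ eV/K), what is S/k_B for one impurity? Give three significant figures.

1.36

k_BT = 8.617×10⁻⁵ × 387 K = 0.033348 eV.
Eᵢ/kT = 0, 1.3254, 2.7798.
Z = Σ gᵢe^(−Eᵢ/kT) = 1·e^(−0) + 2·e^(−1.3254) + 4·e^(−2.7798) = 1.0000 + 0.53139 + 0.24820 = 1.7796.
⟨E⟩ = Σ EᵢPᵢ = 0.026127 eV.
S/k_B = ln Z + ⟨E⟩/kT = ln(1.7796) + 0.026127/0.033348 = 0.57639 + 0.78347 = 1.36.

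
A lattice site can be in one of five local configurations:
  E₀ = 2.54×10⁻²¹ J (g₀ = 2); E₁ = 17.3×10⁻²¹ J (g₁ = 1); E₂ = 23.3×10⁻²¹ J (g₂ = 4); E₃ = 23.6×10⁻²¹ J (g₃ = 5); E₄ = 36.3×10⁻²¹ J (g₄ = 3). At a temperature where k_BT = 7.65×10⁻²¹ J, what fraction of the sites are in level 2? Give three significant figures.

0.0959

Eᵢ/kT = 0.33203, 2.2614, 3.0458, 3.0850, 4.7451.
Z = Σ gᵢe^(−Eᵢ/kT) = 2·e^(−0.33203) + 1·e^(−2.2614) + 4·e^(−3.0458) + 5·e^(−3.0850) + 3·e^(−4.7451) = 1.4349 + 0.10420 + 0.19023 + 0.22865 + 0.026083 = 1.9841.
P₂ = g₂ e^(−E₂/kT) / Z = 0.19023/1.9841 = 0.0959.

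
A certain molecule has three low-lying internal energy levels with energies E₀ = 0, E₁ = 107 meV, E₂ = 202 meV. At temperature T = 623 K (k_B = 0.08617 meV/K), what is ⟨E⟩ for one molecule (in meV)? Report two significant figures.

k_BT = 0.08617 × 623 K = 53.68 meV.
Eᵢ/kT = 0, 1.993, 3.763.
Z = Σ e^(−Eᵢ/kT) = e^(−0) + e^(−1.993) + e^(−3.763) = 1.000 + 0.1363 + 0.02321 = 1.160.
⟨E⟩ = Σ Eᵢ e^(−Eᵢ/kT) / Z = (0·1.000 + 107·0.1363 + 202·0.02321) / 1.160 = 17 meV.

17 meV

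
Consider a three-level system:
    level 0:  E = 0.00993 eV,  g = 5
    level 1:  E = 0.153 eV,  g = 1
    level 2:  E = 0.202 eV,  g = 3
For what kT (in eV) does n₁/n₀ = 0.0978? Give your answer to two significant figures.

0.20 eV

n₁/n₀ = (g₁/g₀) exp[−(E₁−E₀)/kT] = 0.0978.
⇒ (E₁−E₀)/kT = ln((1/5)/0.0978) = ln(2.045) = 0.7154.
kT = 0.14307 eV / 0.7154 = 0.20 eV.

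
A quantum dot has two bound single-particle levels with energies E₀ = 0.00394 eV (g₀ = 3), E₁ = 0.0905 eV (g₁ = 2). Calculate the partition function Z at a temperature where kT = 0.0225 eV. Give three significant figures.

Z = 2.55

Eᵢ/kT = 0.17511, 4.0222.
Z = Σ gᵢe^(−Eᵢ/kT) = 3·e^(−0.17511) + 2·e^(−4.0222) = 2.5181 + 0.035827 = 2.5539.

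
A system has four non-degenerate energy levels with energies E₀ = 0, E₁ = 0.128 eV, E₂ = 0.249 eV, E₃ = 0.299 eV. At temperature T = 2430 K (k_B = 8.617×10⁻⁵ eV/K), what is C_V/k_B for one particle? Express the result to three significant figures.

k_BT = 8.617×10⁻⁵ × 2430 K = 0.20939 eV.
Eᵢ/kT = 0, 0.61130, 1.1892, 1.4280.
Z = Σ e^(−Eᵢ/kT) = e^(−0) + e^(−0.61130) + e^(−1.1892) + e^(−1.4280) = 1.0000 + 0.54264 + 0.30446 + 0.23979 = 2.0869.
⟨E⟩ = 0.10397 eV, ⟨E²⟩ = 0.023578 eV².
C_V/k_B = (⟨E²⟩ − ⟨E⟩²)/(kT)² = (0.023578 − 0.010810)/0.043844 = 0.291.

0.291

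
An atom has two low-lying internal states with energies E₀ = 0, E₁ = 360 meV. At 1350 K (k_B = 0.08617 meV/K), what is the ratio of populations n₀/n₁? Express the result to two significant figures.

k_BT = 0.08617 × 1350 K = 116.3 meV.
n₀/n₁ = exp[−(E₀−E₁)/kT] = exp(−(-360 meV)/(116.3 meV)) = exp(3.095) = 22.

22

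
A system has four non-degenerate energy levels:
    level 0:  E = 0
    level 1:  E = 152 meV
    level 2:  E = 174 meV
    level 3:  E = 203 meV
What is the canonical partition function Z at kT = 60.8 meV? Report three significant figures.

Z = 1.17

Eᵢ/kT = 0, 2.5000, 2.8618, 3.3388.
Z = Σ e^(−Eᵢ/kT) = e^(−0) + e^(−2.5000) + e^(−2.8618) + e^(−3.3388) = 1.0000 + 0.082085 + 0.057166 + 0.035480 = 1.1747.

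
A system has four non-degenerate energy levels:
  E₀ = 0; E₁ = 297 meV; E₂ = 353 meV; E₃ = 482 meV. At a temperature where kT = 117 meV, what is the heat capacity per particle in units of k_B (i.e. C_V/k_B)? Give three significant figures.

0.944

Eᵢ/kT = 0, 2.5385, 3.0171, 4.1197.
Z = Σ e^(−Eᵢ/kT) = e^(−0) + e^(−2.5385) + e^(−3.0171) + e^(−4.1197) = 1.0000 + 0.078985 + 0.048943 + 0.016249 = 1.1442.
⟨E⟩ = 42.447 meV, ⟨E²⟩ = 14719 meV².
C_V/k_B = (⟨E²⟩ − ⟨E⟩²)/(kT)² = (14719 − 1801.7)/13689 = 0.944.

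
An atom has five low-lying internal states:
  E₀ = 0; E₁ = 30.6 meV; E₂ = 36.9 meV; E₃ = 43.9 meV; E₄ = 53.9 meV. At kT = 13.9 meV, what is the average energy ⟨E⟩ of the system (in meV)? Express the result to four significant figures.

7.203 meV

Eᵢ/kT = 0, 2.20144, 2.65468, 3.15827, 3.87770.
Z = Σ e^(−Eᵢ/kT) = e^(−0) + e^(−2.20144) + e^(−2.65468) + e^(−3.15827) + e^(−3.87770) = 1.00000 + 0.110644 + 0.0703213 + 0.0424992 + 0.0206984 = 1.24416.
⟨E⟩ = Σ Eᵢ e^(−Eᵢ/kT) / Z = (0·1.00000 + 30.6·0.110644 + 36.9·0.0703213 + 43.9·0.0424992 + 53.9·0.0206984) / 1.24416 = 7.203 meV.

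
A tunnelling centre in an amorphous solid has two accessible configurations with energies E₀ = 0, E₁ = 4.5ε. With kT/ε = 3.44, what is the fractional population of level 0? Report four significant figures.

0.7872

Eᵢ/kT = 0, 1.30814.
Z = Σ e^(−Eᵢ/kT) = e^(−0) + e^(−1.30814) = 1.00000 + 0.270322 = 1.27032.
P₀ = e^(−E₀/kT) / Z = 1.00000/1.27032 = 0.7872.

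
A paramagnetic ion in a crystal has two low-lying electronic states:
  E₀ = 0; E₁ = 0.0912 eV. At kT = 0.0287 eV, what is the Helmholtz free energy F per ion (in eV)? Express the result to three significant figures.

-0.00117 eV

Eᵢ/kT = 0, 3.1777.
Z = Σ e^(−Eᵢ/kT) = e^(−0) + e^(−3.1777) = 1.0000 + 0.041681 = 1.0417.
F = −kT ln Z = −0.0287 × ln(1.0417) = −0.0287 × 0.040854 = -0.00117 eV.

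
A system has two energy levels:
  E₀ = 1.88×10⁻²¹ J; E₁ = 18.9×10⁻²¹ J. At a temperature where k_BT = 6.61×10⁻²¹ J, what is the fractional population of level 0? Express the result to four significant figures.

Eᵢ/kT = 0.284418, 2.85930.
Z = Σ e^(−Eᵢ/kT) = e^(−0.284418) + e^(−2.85930) = 0.752452 + 0.0573089 = 0.809761.
P₀ = e^(−E₀/kT) / Z = 0.752452/0.809761 = 0.9292.

0.9292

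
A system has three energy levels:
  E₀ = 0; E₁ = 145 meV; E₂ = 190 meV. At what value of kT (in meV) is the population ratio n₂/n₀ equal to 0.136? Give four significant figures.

95.23 meV

n₂/n₀ = exp[−(E₂−E₀)/kT] = 0.136.
⇒ (E₂−E₀)/kT = ln(1/0.136) = ln(7.35294) = 1.99510.
kT = 190 meV / 1.99510 = 95.23 meV.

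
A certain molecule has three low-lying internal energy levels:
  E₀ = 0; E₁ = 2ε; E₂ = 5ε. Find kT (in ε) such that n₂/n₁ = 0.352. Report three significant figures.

2.87 ε

n₂/n₁ = exp[−(E₂−E₁)/kT] = 0.352.
⇒ (E₂−E₁)/kT = ln(1/0.352) = ln(2.8409) = 1.0441.
kT = 3ε / 1.0441 = 2.87 ε.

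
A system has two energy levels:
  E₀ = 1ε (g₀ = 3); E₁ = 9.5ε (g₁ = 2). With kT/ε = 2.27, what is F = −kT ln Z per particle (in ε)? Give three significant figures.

-1.53 ε

Eᵢ/kT = 0.44053, 4.1850.
Z = Σ gᵢe^(−Eᵢ/kT) = 3·e^(−0.44053) + 2·e^(−4.1850) = 1.9311 + 0.030444 = 1.9615.
F = −kT ln Z = −2.27 × ln(1.9615) = −2.27 × 0.67371 = -1.53 ε.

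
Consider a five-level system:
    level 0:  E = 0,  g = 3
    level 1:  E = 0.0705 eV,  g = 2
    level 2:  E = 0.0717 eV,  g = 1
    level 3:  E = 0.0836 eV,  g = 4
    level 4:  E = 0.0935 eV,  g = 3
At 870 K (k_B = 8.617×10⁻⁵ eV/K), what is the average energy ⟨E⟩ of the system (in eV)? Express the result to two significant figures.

k_BT = 8.617×10⁻⁵ × 870 K = 0.07497 eV.
Eᵢ/kT = 0, 0.9404, 0.9564, 1.115, 1.247.
Z = Σ gᵢe^(−Eᵢ/kT) = 3·e^(−0) + 2·e^(−0.9404) + 1·e^(−0.9564) + 4·e^(−1.115) + 3·e^(−1.247) = 3.000 + 0.7809 + 0.3843 + 1.312 + 0.8621 = 6.339.
⟨E⟩ = Σ Eᵢ gᵢe^(−Eᵢ/kT) / Z = (0·3.000 + 0.0705·0.7809 + 0.0717·0.3843 + 0.0836·1.312 + 0.0935·0.8621) / 6.339 = 0.043 eV.

0.043 eV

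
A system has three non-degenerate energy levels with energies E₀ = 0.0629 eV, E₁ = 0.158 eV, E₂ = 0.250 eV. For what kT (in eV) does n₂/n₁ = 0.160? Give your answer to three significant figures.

n₂/n₁ = exp[−(E₂−E₁)/kT] = 0.160.
⇒ (E₂−E₁)/kT = ln(1/0.160) = ln(6.2500) = 1.8326.
kT = 0.092 eV / 1.8326 = 0.0502 eV.

0.0502 eV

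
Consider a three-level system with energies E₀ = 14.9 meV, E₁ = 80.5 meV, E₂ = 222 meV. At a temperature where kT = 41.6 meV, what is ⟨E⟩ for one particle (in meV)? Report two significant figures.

Eᵢ/kT = 0.3582, 1.935, 5.337.
Z = Σ e^(−Eᵢ/kT) = e^(−0.3582) + e^(−1.935) + e^(−5.337) = 0.6989 + 0.1444 + 0.004810 = 0.8481.
⟨E⟩ = Σ Eᵢ e^(−Eᵢ/kT) / Z = (14.9·0.6989 + 80.5·0.1444 + 222·0.004810) / 0.8481 = 27 meV.

27 meV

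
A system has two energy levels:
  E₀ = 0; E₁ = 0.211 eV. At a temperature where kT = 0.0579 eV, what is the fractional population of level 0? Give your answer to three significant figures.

0.975

Eᵢ/kT = 0, 3.6442.
Z = Σ e^(−Eᵢ/kT) = e^(−0) + e^(−3.6442) = 1.0000 + 0.026142 = 1.0261.
P₀ = e^(−E₀/kT) / Z = 1.0000/1.0261 = 0.975.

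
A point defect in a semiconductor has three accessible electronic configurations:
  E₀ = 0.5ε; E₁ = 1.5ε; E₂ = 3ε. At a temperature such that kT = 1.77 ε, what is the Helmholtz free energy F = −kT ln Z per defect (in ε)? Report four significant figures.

Eᵢ/kT = 0.282486, 0.847458, 1.69492.
Z = Σ e^(−Eᵢ/kT) = e^(−0.282486) + e^(−0.847458) + e^(−1.69492) = 0.753907 + 0.428503 + 0.183614 = 1.36602.
F = −kT ln Z = −1.77 × ln(1.36602) = −1.77 × 0.311901 = -0.5521 ε.

-0.5521 ε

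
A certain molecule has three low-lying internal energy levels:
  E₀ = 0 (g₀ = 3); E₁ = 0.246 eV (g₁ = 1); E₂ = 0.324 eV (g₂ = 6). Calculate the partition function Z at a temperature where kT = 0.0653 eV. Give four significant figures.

Z = 3.065

Eᵢ/kT = 0, 3.76723, 4.96172.
Z = Σ gᵢe^(−Eᵢ/kT) = 3·e^(−0) + 1·e^(−3.76723) + 6·e^(−4.96172) = 3.00000 + 0.0231160 + 0.0420053 = 3.06512.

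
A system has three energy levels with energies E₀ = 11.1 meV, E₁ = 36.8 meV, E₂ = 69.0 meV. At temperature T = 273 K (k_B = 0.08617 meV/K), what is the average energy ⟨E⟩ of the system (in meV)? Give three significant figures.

20.6 meV

k_BT = 0.08617 × 273 K = 23.524 meV.
Eᵢ/kT = 0.47186, 1.5644, 2.9332.
Z = Σ e^(−Eᵢ/kT) = e^(−0.47186) + e^(−1.5644) + e^(−2.9332) = 0.62384 + 0.20921 + 0.053226 = 0.88628.
⟨E⟩ = Σ Eᵢ e^(−Eᵢ/kT) / Z = (11.1·0.62384 + 36.8·0.20921 + 69.0·0.053226) / 0.88628 = 20.6 meV.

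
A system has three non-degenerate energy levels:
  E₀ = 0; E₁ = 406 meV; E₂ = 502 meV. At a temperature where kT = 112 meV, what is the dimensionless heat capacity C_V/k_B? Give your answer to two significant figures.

Eᵢ/kT = 0, 3.625, 4.482.
Z = Σ e^(−Eᵢ/kT) = e^(−0) + e^(−3.625) + e^(−4.482) = 1.000 + 0.02665 + 0.01131 = 1.038.
⟨E⟩ = 15.89 meV, ⟨E²⟩ = 6978 meV².
C_V/k_B = (⟨E²⟩ − ⟨E⟩²)/(kT)² = (6978 − 252.5)/12540 = 0.54.

0.54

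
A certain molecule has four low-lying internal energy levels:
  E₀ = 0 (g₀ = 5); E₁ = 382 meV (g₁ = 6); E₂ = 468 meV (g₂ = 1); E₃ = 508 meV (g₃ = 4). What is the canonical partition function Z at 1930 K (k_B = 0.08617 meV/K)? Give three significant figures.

Z = 5.85

k_BT = 0.08617 × 1930 K = 166.31 meV.
Eᵢ/kT = 0, 2.2969, 2.8140, 3.0545.
Z = Σ gᵢe^(−Eᵢ/kT) = 5·e^(−0) + 6·e^(−2.2969) + 1·e^(−2.8140) + 4·e^(−3.0545) = 5.0000 + 0.60342 + 0.059965 + 0.18859 = 5.8520.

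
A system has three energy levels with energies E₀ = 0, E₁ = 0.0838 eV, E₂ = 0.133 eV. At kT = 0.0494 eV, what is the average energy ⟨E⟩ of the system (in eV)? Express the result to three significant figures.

Eᵢ/kT = 0, 1.6964, 2.6923.
Z = Σ e^(−Eᵢ/kT) = e^(−0) + e^(−1.6964) + e^(−2.6923) = 1.0000 + 0.18334 + 0.067725 = 1.2511.
⟨E⟩ = Σ Eᵢ e^(−Eᵢ/kT) / Z = (0·1.0000 + 0.0838·0.18334 + 0.133·0.067725) / 1.2511 = 0.0195 eV.

0.0195 eV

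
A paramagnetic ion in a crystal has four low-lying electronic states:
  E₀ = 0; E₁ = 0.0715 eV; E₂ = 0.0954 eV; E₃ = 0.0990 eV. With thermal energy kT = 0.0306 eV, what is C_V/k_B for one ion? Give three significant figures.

0.987

Eᵢ/kT = 0, 2.3366, 3.1176, 3.2353.
Z = Σ e^(−Eᵢ/kT) = e^(−0) + e^(−2.3366) + e^(−3.1176) + e^(−3.2353) = 1.0000 + 0.096656 + 0.044263 + 0.039348 = 1.1803.
⟨E⟩ = 0.012733 eV, ⟨E²⟩ = 0.0010867 eV².
C_V/k_B = (⟨E²⟩ − ⟨E⟩²)/(kT)² = (0.0010867 − 0.00016213)/0.00093636 = 0.987.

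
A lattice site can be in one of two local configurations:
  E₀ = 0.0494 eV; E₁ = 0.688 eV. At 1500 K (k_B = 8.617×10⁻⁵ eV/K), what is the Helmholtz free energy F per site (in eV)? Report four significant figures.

0.04848 eV

k_BT = 8.617×10⁻⁵ × 1500 K = 0.129255 eV.
Eᵢ/kT = 0.382190, 5.32281.
Z = Σ e^(−Eᵢ/kT) = e^(−0.382190) + e^(−5.32281) = 0.682365 + 0.00487902 = 0.687244.
F = −kT ln Z = −0.129255 × ln(0.687244) = −0.129255 × -0.375066 = 0.04848 eV.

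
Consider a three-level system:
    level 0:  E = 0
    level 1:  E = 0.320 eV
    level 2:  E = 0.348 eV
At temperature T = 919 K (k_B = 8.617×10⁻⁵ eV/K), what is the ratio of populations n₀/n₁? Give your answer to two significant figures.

57

k_BT = 8.617×10⁻⁵ × 919 K = 0.07919 eV.
n₀/n₁ = exp[−(E₀−E₁)/kT] = exp(−(-0.320 eV)/(0.07919 eV)) = exp(4.041) = 57.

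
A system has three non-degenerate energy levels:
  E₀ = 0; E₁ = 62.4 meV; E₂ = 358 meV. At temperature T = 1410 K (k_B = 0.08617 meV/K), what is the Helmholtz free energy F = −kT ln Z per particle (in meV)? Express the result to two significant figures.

k_BT = 0.08617 × 1410 K = 121.5 meV.
Eᵢ/kT = 0, 0.5136, 2.947.
Z = Σ e^(−Eᵢ/kT) = e^(−0) + e^(−0.5136) + e^(−2.947) = 1.000 + 0.5983 + 0.05250 = 1.651.
F = −kT ln Z = −121.5 × ln(1.651) = −121.5 × 0.5014 = -61 meV.

-61 meV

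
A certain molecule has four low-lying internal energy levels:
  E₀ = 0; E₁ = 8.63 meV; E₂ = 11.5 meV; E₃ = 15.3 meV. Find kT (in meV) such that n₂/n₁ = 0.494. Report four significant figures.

4.070 meV

n₂/n₁ = exp[−(E₂−E₁)/kT] = 0.494.
⇒ (E₂−E₁)/kT = ln(1/0.494) = ln(2.02429) = 0.705219.
kT = 2.87 meV / 0.705219 = 4.070 meV.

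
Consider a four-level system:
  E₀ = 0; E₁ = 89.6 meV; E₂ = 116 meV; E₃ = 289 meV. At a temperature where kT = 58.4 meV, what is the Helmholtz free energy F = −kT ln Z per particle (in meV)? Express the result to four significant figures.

Eᵢ/kT = 0, 1.53425, 1.98630, 4.94863.
Z = Σ e^(−Eᵢ/kT) = e^(−0) + e^(−1.53425) + e^(−1.98630) + e^(−4.94863) = 1.00000 + 0.215617 + 0.137202 + 0.00709312 = 1.35991.
F = −kT ln Z = −58.4 × ln(1.35991) = −58.4 × 0.307419 = -17.95 meV.

-17.95 meV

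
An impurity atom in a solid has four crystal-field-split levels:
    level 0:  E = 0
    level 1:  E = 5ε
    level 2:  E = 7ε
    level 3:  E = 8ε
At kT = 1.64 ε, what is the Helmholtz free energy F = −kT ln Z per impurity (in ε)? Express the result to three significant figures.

Eᵢ/kT = 0, 3.0488, 4.2683, 4.8780.
Z = Σ e^(−Eᵢ/kT) = e^(−0) + e^(−3.0488) + e^(−4.2683) + e^(−4.8780) = 1.0000 + 0.047416 + 0.014006 + 0.0076122 = 1.0690.
F = −kT ln Z = −1.64 × ln(1.0690) = −1.64 × 0.066724 = -0.109 ε.

-0.109 ε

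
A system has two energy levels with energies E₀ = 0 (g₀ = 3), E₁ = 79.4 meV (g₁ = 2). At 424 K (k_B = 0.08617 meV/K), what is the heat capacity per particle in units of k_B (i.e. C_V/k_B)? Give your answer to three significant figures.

0.310

k_BT = 0.08617 × 424 K = 36.536 meV.
Eᵢ/kT = 0, 2.1732.
Z = Σ gᵢe^(−Eᵢ/kT) = 3·e^(−0) + 2·e^(−2.1732) = 3.0000 + 0.22763 = 3.2276.
⟨E⟩ = 5.5998 meV, ⟨E²⟩ = 444.62 meV².
C_V/k_B = (⟨E²⟩ − ⟨E⟩²)/(kT)² = (444.62 − 31.358)/1334.9 = 0.310.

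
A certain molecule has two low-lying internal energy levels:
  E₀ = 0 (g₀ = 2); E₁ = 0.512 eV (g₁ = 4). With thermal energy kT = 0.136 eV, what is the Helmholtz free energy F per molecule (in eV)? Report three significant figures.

-0.100 eV

Eᵢ/kT = 0, 3.7647.
Z = Σ gᵢe^(−Eᵢ/kT) = 2·e^(−0) + 4·e^(−3.7647) = 2.0000 + 0.092698 = 2.0927.
F = −kT ln Z = −0.136 × ln(2.0927) = −0.136 × 0.73846 = -0.100 eV.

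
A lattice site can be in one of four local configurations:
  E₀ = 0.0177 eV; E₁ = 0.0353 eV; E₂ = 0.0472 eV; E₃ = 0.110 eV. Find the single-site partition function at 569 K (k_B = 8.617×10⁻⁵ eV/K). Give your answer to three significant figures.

k_BT = 8.617×10⁻⁵ × 569 K = 0.049031 eV.
Eᵢ/kT = 0.36100, 0.71995, 0.96266, 2.2435.
Z = Σ e^(−Eᵢ/kT) = e^(−0.36100) + e^(−0.71995) + e^(−0.96266) + e^(−2.2435) = 0.69698 + 0.48678 + 0.38188 + 0.10609 = 1.6717.

Z = 1.67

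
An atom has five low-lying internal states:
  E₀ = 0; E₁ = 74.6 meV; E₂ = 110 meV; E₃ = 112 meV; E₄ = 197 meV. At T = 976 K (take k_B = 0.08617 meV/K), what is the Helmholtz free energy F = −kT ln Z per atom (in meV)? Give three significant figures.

k_BT = 0.08617 × 976 K = 84.102 meV.
Eᵢ/kT = 0, 0.88702, 1.3079, 1.3317, 2.3424.
Z = Σ e^(−Eᵢ/kT) = e^(−0) + e^(−0.88702) + e^(−1.3079) + e^(−1.3317) + e^(−2.3424) = 1.0000 + 0.41188 + 0.27039 + 0.26403 + 0.096097 = 2.0424.
F = −kT ln Z = −84.102 × ln(2.0424) = −84.102 × 0.71413 = -60.1 meV.

-60.1 meV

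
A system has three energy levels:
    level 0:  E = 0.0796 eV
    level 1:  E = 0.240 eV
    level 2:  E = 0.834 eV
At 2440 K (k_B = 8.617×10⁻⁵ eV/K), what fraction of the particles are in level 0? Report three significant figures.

0.669

k_BT = 8.617×10⁻⁵ × 2440 K = 0.21025 eV.
Eᵢ/kT = 0.37860, 1.1415, 3.9667.
Z = Σ e^(−Eᵢ/kT) = e^(−0.37860) + e^(−1.1415) + e^(−3.9667) = 0.68482 + 0.31934 + 0.018936 = 1.0231.
P₀ = e^(−E₀/kT) / Z = 0.68482/1.0231 = 0.669.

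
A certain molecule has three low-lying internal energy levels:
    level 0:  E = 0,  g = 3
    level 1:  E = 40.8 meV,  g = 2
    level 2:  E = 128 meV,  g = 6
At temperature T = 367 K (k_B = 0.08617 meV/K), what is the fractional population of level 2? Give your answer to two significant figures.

0.029

k_BT = 0.08617 × 367 K = 31.62 meV.
Eᵢ/kT = 0, 1.290, 4.048.
Z = Σ gᵢe^(−Eᵢ/kT) = 3·e^(−0) + 2·e^(−1.290) + 6·e^(−4.048) = 3.000 + 0.5505 + 0.1047 = 3.655.
P₂ = g₂ e^(−E₂/kT) / Z = 0.1047/3.655 = 0.029.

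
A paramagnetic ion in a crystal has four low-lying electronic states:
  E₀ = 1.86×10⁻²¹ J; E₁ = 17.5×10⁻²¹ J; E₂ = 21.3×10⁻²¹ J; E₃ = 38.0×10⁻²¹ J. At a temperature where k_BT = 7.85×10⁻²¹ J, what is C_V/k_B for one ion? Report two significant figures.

Eᵢ/kT = 0.2369, 2.229, 2.713, 4.841.
Z = Σ e^(−Eᵢ/kT) = e^(−0.2369) + e^(−2.229) + e^(−2.713) + e^(−4.841) = 0.7891 + 0.1076 + 0.06634 + 0.007899 = 0.9709.
⟨E⟩ = 5.216, ⟨E²⟩ = 79.50.
C_V/k_B = (⟨E²⟩ − ⟨E⟩²)/(kT)² = (79.50 − 27.21)/61.62 = 0.85.

0.85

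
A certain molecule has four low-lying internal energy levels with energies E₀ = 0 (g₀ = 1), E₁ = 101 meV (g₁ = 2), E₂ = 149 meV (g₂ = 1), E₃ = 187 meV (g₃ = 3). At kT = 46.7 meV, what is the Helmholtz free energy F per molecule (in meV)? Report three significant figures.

Eᵢ/kT = 0, 2.1627, 3.1906, 4.0043.
Z = Σ gᵢe^(−Eᵢ/kT) = 1·e^(−0) + 2·e^(−2.1627) + 1·e^(−3.1906) + 3·e^(−4.0043) = 1.0000 + 0.23003 + 0.041147 + 0.054711 = 1.3259.
F = −kT ln Z = −46.7 × ln(1.3259) = −46.7 × 0.28209 = -13.2 meV.

-13.2 meV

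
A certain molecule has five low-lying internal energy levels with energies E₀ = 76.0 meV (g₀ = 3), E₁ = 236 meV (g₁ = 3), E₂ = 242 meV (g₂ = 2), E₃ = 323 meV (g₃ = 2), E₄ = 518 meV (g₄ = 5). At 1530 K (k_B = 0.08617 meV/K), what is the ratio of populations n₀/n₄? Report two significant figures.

17

k_BT = 0.08617 × 1530 K = 131.8 meV.
n₀/n₄ = (g₀/g₄) exp[−(E₀−E₄)/kT] = (3/5) × exp(−(-442.0 meV)/(131.8 meV)) = (3/5) × exp(3.354) = 17.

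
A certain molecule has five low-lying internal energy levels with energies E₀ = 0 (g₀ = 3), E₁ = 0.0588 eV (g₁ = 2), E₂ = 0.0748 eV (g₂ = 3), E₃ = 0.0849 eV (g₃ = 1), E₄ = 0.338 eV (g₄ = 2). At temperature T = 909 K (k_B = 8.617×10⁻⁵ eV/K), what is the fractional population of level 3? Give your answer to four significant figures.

0.06191

k_BT = 8.617×10⁻⁵ × 909 K = 0.0783285 eV.
Eᵢ/kT = 0, 0.750685, 0.954953, 1.08390, 4.31516.
Z = Σ gᵢe^(−Eᵢ/kT) = 3·e^(−0) + 2·e^(−0.750685) + 3·e^(−0.954953) + 1·e^(−1.08390) + 2·e^(−4.31516) = 3.00000 + 0.944086 + 1.15449 + 0.338274 + 0.0267288 = 5.46358.
P₃ = g₃ e^(−E₃/kT) / Z = 0.338274/5.46358 = 0.06191.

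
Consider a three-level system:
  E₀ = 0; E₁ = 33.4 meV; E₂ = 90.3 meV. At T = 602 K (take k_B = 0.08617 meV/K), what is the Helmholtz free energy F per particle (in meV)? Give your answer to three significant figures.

k_BT = 0.08617 × 602 K = 51.874 meV.
Eᵢ/kT = 0, 0.64387, 1.7408.
Z = Σ e^(−Eᵢ/kT) = e^(−0) + e^(−0.64387) + e^(−1.7408) = 1.0000 + 0.52526 + 0.17538 = 1.7006.
F = −kT ln Z = −51.874 × ln(1.7006) = −51.874 × 0.53098 = -27.5 meV.

-27.5 meV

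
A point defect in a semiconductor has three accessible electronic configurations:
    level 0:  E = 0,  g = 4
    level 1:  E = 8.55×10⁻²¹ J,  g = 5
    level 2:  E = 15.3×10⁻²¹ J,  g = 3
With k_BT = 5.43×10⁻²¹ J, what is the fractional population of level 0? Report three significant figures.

Eᵢ/kT = 0, 1.5746, 2.8177.
Z = Σ gᵢe^(−Eᵢ/kT) = 4·e^(−0) + 5·e^(−1.5746) + 3·e^(−2.8177) = 4.0000 + 1.0355 + 0.17923 = 5.2147.
P₀ = g₀ e^(−E₀/kT) / Z = 4.0000/5.2147 = 0.767.

0.767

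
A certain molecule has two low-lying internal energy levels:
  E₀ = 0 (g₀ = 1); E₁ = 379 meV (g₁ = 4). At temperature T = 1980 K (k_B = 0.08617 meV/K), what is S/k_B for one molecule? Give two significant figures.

k_BT = 0.08617 × 1980 K = 170.6 meV.
Eᵢ/kT = 0, 2.222.
Z = Σ gᵢe^(−Eᵢ/kT) = 1·e^(−0) + 4·e^(−2.222) = 1.000 + 0.4336 = 1.434.
⟨E⟩ = Σ EᵢPᵢ = 114.6 meV.
S/k_B = ln Z + ⟨E⟩/kT = ln(1.434) + 114.6/170.6 = 0.3605 + 0.6717 = 1.0.

1.0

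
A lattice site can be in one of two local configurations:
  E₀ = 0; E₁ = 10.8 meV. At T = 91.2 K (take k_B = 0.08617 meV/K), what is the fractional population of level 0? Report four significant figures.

k_BT = 0.08617 × 91.2 K = 7.85870 meV.
Eᵢ/kT = 0, 1.37427.
Z = Σ e^(−Eᵢ/kT) = e^(−0) + e^(−1.37427) = 1.00000 + 0.253024 = 1.25302.
P₀ = e^(−E₀/kT) / Z = 1.00000/1.25302 = 0.7981.

0.7981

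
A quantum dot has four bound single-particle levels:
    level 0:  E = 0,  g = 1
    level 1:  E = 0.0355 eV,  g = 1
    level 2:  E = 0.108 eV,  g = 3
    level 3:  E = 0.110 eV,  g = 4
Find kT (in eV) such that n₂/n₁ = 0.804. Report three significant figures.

0.0551 eV

n₂/n₁ = (g₂/g₁) exp[−(E₂−E₁)/kT] = 0.804.
⇒ (E₂−E₁)/kT = ln((3/1)/0.804) = ln(3.7313) = 1.3168.
kT = 0.0725 eV / 1.3168 = 0.0551 eV.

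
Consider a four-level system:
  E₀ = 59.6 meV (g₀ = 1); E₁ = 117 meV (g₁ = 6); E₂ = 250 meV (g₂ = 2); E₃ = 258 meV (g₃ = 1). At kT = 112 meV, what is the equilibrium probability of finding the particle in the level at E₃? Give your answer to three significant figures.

Eᵢ/kT = 0.53214, 1.0446, 2.2321, 2.3036.
Z = Σ gᵢe^(−Eᵢ/kT) = 1·e^(−0.53214) + 6·e^(−1.0446) + 2·e^(−2.2321) + 1·e^(−2.3036) = 0.58735 + 2.1110 + 0.21461 + 0.099899 = 3.0129.
P₃ = g₃ e^(−E₃/kT) / Z = 0.099899/3.0129 = 0.0332.

0.0332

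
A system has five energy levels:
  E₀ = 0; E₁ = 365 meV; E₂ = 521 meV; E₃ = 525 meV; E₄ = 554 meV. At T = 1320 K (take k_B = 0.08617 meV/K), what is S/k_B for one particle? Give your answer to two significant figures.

k_BT = 0.08617 × 1320 K = 113.7 meV.
Eᵢ/kT = 0, 3.210, 4.582, 4.617, 4.872.
Z = Σ e^(−Eᵢ/kT) = e^(−0) + e^(−3.210) + e^(−4.582) + e^(−4.617) + e^(−4.872) = 1.000 + 0.04036 + 0.01023 + 0.009882 + 0.007658 = 1.068.
⟨E⟩ = Σ EᵢPᵢ = 27.61 meV.
S/k_B = ln Z + ⟨E⟩/kT = ln(1.068) + 27.61/113.7 = 0.06579 + 0.2428 = 0.31.

0.31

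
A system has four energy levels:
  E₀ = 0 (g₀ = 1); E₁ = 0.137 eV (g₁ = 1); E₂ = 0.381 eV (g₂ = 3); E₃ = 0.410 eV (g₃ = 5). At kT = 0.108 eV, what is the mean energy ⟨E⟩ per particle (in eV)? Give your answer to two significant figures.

0.080 eV

Eᵢ/kT = 0, 1.269, 3.528, 3.796.
Z = Σ gᵢe^(−Eᵢ/kT) = 1·e^(−0) + 1·e^(−1.269) + 3·e^(−3.528) + 5·e^(−3.796) = 1.000 + 0.2811 + 0.08809 + 0.1123 = 1.481.
⟨E⟩ = Σ Eᵢ gᵢe^(−Eᵢ/kT) / Z = (0·1.000 + 0.137·0.2811 + 0.381·0.08809 + 0.410·0.1123) / 1.481 = 0.080 eV.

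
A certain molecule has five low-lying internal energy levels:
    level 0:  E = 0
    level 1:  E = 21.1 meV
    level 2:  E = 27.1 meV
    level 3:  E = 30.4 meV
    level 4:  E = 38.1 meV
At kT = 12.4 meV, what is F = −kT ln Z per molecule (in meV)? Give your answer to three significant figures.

Eᵢ/kT = 0, 1.7016, 2.1855, 2.4516, 3.0726.
Z = Σ e^(−Eᵢ/kT) = e^(−0) + e^(−1.7016) + e^(−2.1855) + e^(−2.4516) + e^(−3.0726) = 1.0000 + 0.18239 + 0.11242 + 0.086156 + 0.046301 = 1.4273.
F = −kT ln Z = −12.4 × ln(1.4273) = −12.4 × 0.35578 = -4.41 meV.

-4.41 meV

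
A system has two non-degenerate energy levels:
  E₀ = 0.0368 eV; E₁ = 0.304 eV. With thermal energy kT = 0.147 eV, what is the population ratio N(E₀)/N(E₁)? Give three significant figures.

6.16

n₀/n₁ = exp[−(E₀−E₁)/kT] = exp(−(-0.2672 eV)/(0.147 eV)) = exp(1.8177) = 6.16.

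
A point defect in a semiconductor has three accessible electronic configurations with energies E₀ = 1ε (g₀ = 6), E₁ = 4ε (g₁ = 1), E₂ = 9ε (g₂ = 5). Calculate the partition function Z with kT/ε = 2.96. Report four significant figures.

Eᵢ/kT = 0.337838, 1.35135, 3.04054.
Z = Σ gᵢe^(−Eᵢ/kT) = 6·e^(−0.337838) + 1·e^(−1.35135) + 5·e^(−3.04054) = 4.27987 + 0.258891 + 0.239045 = 4.77781.

Z = 4.778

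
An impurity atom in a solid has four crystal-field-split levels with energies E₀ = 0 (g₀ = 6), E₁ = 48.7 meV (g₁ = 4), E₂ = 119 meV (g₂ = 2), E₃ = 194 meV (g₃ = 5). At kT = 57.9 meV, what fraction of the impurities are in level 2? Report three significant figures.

0.0314

Eᵢ/kT = 0, 0.84111, 2.0553, 3.3506.
Z = Σ gᵢe^(−Eᵢ/kT) = 6·e^(−0) + 4·e^(−0.84111) + 2·e^(−2.0553) + 5·e^(−3.3506) = 6.0000 + 1.7249 + 0.25611 + 0.17532 = 8.1563.
P₂ = g₂ e^(−E₂/kT) / Z = 0.25611/8.1563 = 0.0314.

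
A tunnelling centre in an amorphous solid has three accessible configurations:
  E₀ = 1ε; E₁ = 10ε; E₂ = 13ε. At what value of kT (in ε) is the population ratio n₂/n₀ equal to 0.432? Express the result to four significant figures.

n₂/n₀ = exp[−(E₂−E₀)/kT] = 0.432.
⇒ (E₂−E₀)/kT = ln(1/0.432) = ln(2.31481) = 0.839328.
kT = 12ε / 0.839328 = 14.30 ε.

14.30 ε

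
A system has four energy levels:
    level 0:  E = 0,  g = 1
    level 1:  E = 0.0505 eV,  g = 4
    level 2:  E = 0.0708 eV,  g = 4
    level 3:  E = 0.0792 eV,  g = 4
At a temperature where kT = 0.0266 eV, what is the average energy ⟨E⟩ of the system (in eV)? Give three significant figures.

Eᵢ/kT = 0, 1.8985, 2.6617, 2.9774.
Z = Σ gᵢe^(−Eᵢ/kT) = 1·e^(−0) + 4·e^(−1.8985) + 4·e^(−2.6617) + 4·e^(−2.9774) = 1.0000 + 0.59917 + 0.27932 + 0.20370 = 2.0822.
⟨E⟩ = Σ Eᵢ gᵢe^(−Eᵢ/kT) / Z = (0·1.0000 + 0.0505·0.59917 + 0.0708·0.27932 + 0.0792·0.20370) / 2.0822 = 0.0318 eV.

0.0318 eV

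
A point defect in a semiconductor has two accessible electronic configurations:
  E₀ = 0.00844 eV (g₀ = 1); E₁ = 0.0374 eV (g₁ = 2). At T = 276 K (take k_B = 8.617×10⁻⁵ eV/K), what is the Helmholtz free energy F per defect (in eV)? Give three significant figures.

-0.00262 eV

k_BT = 8.617×10⁻⁵ × 276 K = 0.023783 eV.
Eᵢ/kT = 0.35488, 1.5726.
Z = Σ gᵢe^(−Eᵢ/kT) = 1·e^(−0.35488) + 2·e^(−1.5726) = 0.70126 + 0.41501 = 1.1163.
F = −kT ln Z = −0.023783 × ln(1.1163) = −0.023783 × 0.11002 = -0.00262 eV.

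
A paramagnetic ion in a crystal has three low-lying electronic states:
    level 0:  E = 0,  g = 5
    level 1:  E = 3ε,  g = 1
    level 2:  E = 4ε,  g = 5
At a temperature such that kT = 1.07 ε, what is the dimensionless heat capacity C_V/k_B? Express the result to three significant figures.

Eᵢ/kT = 0, 2.8037, 3.7383.
Z = Σ gᵢe^(−Eᵢ/kT) = 5·e^(−0) + 1·e^(−2.8037) + 5·e^(−3.7383) = 5.0000 + 0.060585 + 0.11897 = 5.1796.
⟨E⟩ = 0.12697 ε, ⟨E²⟩ = 0.47277 ε².
C_V/k_B = (⟨E²⟩ − ⟨E⟩²)/(kT)² = (0.47277 − 0.016121)/1.1449 = 0.399.

0.399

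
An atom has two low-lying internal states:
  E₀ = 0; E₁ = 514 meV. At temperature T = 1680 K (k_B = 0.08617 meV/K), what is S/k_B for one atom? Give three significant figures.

0.127

k_BT = 0.08617 × 1680 K = 144.77 meV.
Eᵢ/kT = 0, 3.5505.
Z = Σ e^(−Eᵢ/kT) = e^(−0) + e^(−3.5505) = 1.0000 + 0.028710 = 1.0287.
⟨E⟩ = Σ EᵢPᵢ = 14.345 meV.
S/k_B = ln Z + ⟨E⟩/kT = ln(1.0287) + 14.345/144.77 = 0.028296 + 0.099088 = 0.127.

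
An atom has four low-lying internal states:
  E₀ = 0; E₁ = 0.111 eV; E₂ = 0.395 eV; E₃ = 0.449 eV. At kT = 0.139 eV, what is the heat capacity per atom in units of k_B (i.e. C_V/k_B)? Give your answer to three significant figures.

Eᵢ/kT = 0, 0.79856, 2.8417, 3.2302.
Z = Σ e^(−Eᵢ/kT) = e^(−0) + e^(−0.79856) + e^(−2.8417) + e^(−3.2302) = 1.0000 + 0.44998 + 0.058326 + 0.039550 = 1.5479.
⟨E⟩ = 0.058624 eV, ⟨E²⟩ = 0.014612 eV².
C_V/k_B = (⟨E²⟩ − ⟨E⟩²)/(kT)² = (0.014612 − 0.0034368)/0.019321 = 0.578.

0.578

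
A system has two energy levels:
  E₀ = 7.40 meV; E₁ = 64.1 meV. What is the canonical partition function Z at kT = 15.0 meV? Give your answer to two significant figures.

Z = 0.62

Eᵢ/kT = 0.4933, 4.273.
Z = Σ e^(−Eᵢ/kT) = e^(−0.4933) + e^(−4.273) = 0.6106 + 0.01394 = 0.6245.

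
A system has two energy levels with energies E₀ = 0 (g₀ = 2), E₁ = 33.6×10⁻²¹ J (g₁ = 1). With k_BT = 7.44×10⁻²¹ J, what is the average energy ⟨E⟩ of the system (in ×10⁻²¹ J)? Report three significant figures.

Eᵢ/kT = 0, 4.5161.
Z = Σ gᵢe^(−Eᵢ/kT) = 2·e^(−0) + 1·e^(−4.5161) = 2.0000 + 0.010932 = 2.0109.
⟨E⟩ = Σ Eᵢ gᵢe^(−Eᵢ/kT) / Z = (0·2.0000 + 33.6·0.010932) / 2.0109 = 0.183 ×10⁻²¹ J.

0.183 ×10⁻²¹ J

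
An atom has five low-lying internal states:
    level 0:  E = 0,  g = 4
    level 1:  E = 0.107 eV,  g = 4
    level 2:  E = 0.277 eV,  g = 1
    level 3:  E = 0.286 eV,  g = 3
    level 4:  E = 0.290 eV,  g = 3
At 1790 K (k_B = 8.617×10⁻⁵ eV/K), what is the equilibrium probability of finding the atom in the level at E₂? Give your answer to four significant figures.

0.02340

k_BT = 8.617×10⁻⁵ × 1790 K = 0.154244 eV.
Eᵢ/kT = 0, 0.693706, 1.79586, 1.85421, 1.88014.
Z = Σ gᵢe^(−Eᵢ/kT) = 4·e^(−0) + 4·e^(−0.693706) + 1·e^(−1.79586) + 3·e^(−1.85421) + 3·e^(−1.88014) = 4.00000 + 1.99888 + 0.165985 + 0.469730 + 0.457706 = 7.09230.
P₂ = g₂ e^(−E₂/kT) / Z = 0.165985/7.09230 = 0.02340.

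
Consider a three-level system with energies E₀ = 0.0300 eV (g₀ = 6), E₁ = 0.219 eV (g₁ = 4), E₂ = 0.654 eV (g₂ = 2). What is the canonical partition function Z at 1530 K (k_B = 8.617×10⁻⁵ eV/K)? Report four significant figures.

k_BT = 8.617×10⁻⁵ × 1530 K = 0.131840 eV.
Eᵢ/kT = 0.227549, 1.66110, 4.96056.
Z = Σ gᵢe^(−Eᵢ/kT) = 6·e^(−0.227549) + 4·e^(−1.66110) + 2·e^(−4.96056) = 4.77890 + 0.759720 + 0.0140180 = 5.55264.

Z = 5.553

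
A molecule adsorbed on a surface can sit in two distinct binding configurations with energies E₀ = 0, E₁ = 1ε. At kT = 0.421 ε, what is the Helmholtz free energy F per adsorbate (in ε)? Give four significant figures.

-0.03743 ε

Eᵢ/kT = 0, 2.37530.
Z = Σ e^(−Eᵢ/kT) = e^(−0) + e^(−2.37530) = 1.00000 + 0.0929866 = 1.09299.
F = −kT ln Z = −0.421 × ln(1.09299) = −0.421 × 0.0889171 = -0.03743 ε.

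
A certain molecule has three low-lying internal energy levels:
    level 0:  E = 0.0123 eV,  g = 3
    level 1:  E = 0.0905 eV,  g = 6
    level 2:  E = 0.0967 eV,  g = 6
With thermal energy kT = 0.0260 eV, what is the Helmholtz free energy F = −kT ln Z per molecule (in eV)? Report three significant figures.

Eᵢ/kT = 0.47308, 3.4808, 3.7192.
Z = Σ gᵢe^(−Eᵢ/kT) = 3·e^(−0.47308) + 6·e^(−3.4808) + 6·e^(−3.7192) = 1.8692 + 0.18470 + 0.14552 = 2.1994.
F = −kT ln Z = −0.0260 × ln(2.1994) = −0.0260 × 0.78818 = -0.0205 eV.

-0.0205 eV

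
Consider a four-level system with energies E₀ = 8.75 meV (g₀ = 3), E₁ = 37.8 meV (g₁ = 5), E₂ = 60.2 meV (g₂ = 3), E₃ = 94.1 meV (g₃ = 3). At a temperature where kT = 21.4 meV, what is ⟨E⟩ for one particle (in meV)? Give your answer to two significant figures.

Eᵢ/kT = 0.4089, 1.766, 2.813, 4.397.
Z = Σ gᵢe^(−Eᵢ/kT) = 3·e^(−0.4089) + 5·e^(−1.766) + 3·e^(−2.813) + 3·e^(−4.397) = 1.993 + 0.8551 + 0.1801 + 0.03694 = 3.065.
⟨E⟩ = Σ Eᵢ gᵢe^(−Eᵢ/kT) / Z = (8.75·1.993 + 37.8·0.8551 + 60.2·0.1801 + 94.1·0.03694) / 3.065 = 21 meV.

21 meV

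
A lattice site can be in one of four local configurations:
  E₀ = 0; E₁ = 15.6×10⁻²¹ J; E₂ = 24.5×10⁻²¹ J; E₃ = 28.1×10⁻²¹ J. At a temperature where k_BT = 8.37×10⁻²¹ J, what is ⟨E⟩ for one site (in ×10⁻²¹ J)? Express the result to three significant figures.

3.79 ×10⁻²¹ J

Eᵢ/kT = 0, 1.8638, 2.9271, 3.3572.
Z = Σ e^(−Eᵢ/kT) = e^(−0) + e^(−1.8638) + e^(−2.9271) + e^(−3.3572) = 1.0000 + 0.15508 + 0.053552 + 0.034833 = 1.2435.
⟨E⟩ = Σ Eᵢ e^(−Eᵢ/kT) / Z = (0·1.0000 + 15.6·0.15508 + 24.5·0.053552 + 28.1·0.034833) / 1.2435 = 3.79 ×10⁻²¹ J.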